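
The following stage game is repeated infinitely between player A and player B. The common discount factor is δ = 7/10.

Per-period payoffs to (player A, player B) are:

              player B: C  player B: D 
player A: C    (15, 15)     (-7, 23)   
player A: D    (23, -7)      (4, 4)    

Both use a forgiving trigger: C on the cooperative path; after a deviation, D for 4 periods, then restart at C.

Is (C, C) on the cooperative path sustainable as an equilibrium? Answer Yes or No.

IC: δ+…+δ^4 ≥ (23−15)/(15−4) = 8/11.
At δ = 7/10: partial sum = 1.7731 ≥ 0.7273. Cooperation sustainable.

Yes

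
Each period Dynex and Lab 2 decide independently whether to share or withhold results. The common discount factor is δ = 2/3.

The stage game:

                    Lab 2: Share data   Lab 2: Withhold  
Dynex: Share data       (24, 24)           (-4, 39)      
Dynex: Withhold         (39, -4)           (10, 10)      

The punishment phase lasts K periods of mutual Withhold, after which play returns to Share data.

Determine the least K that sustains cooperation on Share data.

No profitable deviation requires (24−10)(δ+…+δ^K) ≥ 39−24, i.e. δ+…+δ^K ≥ 15/14 ≈ 1.0714.
With δ = 2/3, the partial sums are K=1: 0.6667, K=2: 1.1111.
K = 2 is the first length at which the sum reaches 1.0714.

2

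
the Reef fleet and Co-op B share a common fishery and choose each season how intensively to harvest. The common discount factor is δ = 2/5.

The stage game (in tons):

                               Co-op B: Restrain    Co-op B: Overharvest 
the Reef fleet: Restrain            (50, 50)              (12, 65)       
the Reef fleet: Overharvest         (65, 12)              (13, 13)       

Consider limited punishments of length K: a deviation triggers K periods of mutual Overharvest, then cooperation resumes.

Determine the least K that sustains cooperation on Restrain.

IC: δ(1−δ^K)/(1−δ) ≥ (65−50)/(50−13) = 15/37.
With δ = 2/5: need 1 − δ^K ≥ 15/37·(1−2/5)/(2/5), i.e. δ^K ≤ 0.3919.
Since (2/5)^1 = 0.4000 and (2/5)^2 = 0.1600, the smallest such K is 2.

2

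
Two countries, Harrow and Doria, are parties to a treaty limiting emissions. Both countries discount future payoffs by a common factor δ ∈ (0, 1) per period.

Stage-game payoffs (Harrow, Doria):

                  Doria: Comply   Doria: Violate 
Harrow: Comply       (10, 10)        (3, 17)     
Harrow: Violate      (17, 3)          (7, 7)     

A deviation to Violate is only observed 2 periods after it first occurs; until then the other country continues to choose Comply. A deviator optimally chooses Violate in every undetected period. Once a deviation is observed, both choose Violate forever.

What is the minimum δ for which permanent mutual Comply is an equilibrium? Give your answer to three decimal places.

Deviating for the 2 undetected periods gains 17−10 = 7 per period over cooperation, then loses 10−7 = 3 per period forever once punishment starts.
Gain: 7(1 + δ + … + δ^1); loss: 3·δ^2/(1−δ).
No profitable deviation ⇔ 7(1−δ^2) ≤ 3·δ^2, i.e. δ^2 ≥ 7/(7+3) = 7/10.
Hence δ ≥ (7/10)^(1/2) ≈ 0.837.

0.837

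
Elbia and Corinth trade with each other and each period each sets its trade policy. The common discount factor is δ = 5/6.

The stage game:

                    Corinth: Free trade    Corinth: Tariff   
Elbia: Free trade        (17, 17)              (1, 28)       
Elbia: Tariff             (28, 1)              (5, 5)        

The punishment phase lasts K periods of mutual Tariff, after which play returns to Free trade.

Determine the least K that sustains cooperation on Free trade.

No profitable deviation requires (17−5)(δ+…+δ^K) ≥ 28−17, i.e. δ+…+δ^K ≥ 11/12 ≈ 0.9167.
With δ = 5/6, the partial sums are K=1: 0.8333, K=2: 1.5278.
K = 2 is the first length at which the sum reaches 0.9167.

2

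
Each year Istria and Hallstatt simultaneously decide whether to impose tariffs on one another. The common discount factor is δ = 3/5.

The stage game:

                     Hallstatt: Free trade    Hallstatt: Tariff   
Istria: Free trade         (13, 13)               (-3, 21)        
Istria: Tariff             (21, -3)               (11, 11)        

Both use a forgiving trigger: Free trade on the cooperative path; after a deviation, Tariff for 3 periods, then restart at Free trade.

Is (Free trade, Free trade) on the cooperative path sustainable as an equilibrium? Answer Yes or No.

A one-shot deviation gives 21 now, then 11 for 3 periods, then back to 13.
Gain from deviating: (21−13) today; loss: (13−11) in each of the next 3 periods.
No-deviation condition: (13−11)(δ+…+δ^3) ≥ 21−13, i.e. δ+…+δ^3 ≥ 4.
At δ = 3/5: δ+…+δ^3 = 1.1760 < 4.0000.
So cooperation is not sustainable.

No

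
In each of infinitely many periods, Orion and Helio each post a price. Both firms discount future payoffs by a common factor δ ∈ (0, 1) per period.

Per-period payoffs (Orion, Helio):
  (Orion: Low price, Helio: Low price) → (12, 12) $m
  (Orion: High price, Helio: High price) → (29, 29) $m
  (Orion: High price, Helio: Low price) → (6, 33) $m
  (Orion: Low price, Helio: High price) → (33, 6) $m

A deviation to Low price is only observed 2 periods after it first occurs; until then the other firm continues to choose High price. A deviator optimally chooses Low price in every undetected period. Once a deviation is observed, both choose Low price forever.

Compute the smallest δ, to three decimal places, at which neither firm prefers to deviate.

A deviator earns 33 for 2 periods, then 12 forever; cooperating earns 29 forever. Multiplying the IC by (1−δ):
29 ≥ 33(1−δ^2) + 12δ^2, so 21·δ^2 ≥ 4 and δ^2 ≥ 4/21.
δ ≥ (4/21)^(1/2) ≈ 0.436.

0.436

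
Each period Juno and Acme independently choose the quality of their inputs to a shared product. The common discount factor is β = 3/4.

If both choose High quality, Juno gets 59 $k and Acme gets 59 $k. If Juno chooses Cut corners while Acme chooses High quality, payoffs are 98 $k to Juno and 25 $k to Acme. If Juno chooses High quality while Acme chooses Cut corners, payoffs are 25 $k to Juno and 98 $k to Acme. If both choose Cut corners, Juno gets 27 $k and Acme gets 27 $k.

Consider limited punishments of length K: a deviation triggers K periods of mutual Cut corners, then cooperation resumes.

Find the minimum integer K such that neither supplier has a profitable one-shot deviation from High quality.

2

Need Σ_{k=1}^{K} β^k ≥ (98−59)/(59−27) = 1.2188 at β = 3/4.
At K = 1 the sum is 0.7500 < 1.2188; at K = 2 it is 1.3125 ≥ 1.2188.
So the minimum punishment length is K = 2.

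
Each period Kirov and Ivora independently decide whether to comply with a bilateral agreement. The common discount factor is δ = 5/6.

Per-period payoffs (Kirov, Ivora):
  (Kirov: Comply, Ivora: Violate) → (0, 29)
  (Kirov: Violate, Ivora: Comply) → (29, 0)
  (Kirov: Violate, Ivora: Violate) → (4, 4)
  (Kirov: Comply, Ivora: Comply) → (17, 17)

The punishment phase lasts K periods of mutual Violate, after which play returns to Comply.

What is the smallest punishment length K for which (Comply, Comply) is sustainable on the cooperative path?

2

IC: δ(1−δ^K)/(1−δ) ≥ (29−17)/(17−4) = 12/13.
With δ = 5/6: need 1 − δ^K ≥ 12/13·(1−5/6)/(5/6), i.e. δ^K ≤ 0.8154.
Since (5/6)^1 = 0.8333 and (5/6)^2 = 0.6944, the smallest such K is 2.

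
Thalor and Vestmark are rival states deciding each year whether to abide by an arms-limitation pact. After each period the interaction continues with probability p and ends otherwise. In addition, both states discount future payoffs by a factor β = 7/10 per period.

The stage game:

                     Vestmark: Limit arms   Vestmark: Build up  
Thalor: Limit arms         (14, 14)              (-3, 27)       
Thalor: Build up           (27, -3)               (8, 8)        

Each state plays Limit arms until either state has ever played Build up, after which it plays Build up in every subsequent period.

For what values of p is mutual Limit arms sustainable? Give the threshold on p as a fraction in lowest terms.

Expected continuation weight on next period's payoff is β·p = 7/10·p, which plays the role of the discount factor.
Cooperation requires 7/10·p ≥ (27−14)/(27−8) = 13/19, hence p ≥ 130/133.

130/133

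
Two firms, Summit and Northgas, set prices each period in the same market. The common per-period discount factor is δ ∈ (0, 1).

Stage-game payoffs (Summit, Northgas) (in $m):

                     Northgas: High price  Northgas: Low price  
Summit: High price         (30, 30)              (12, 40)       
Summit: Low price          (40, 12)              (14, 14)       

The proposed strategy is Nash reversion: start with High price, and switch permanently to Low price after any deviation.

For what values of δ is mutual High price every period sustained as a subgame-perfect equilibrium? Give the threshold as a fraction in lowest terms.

30/(1−δ) ≥ 40 + 14δ/(1−δ)
30 ≥ 40 − 26δ
δ ≥ 10/26 = 5/13.

5/13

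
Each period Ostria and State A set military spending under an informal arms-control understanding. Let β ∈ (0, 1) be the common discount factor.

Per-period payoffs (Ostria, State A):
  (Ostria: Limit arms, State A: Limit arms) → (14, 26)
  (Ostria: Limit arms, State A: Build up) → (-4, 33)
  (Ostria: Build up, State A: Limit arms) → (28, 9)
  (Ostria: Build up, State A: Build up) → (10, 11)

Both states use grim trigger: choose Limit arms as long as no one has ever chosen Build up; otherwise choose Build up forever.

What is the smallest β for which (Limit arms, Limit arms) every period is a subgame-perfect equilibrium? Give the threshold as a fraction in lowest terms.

7/9

Ostria: cooperation gives 14 each period; deviation gives 28 once then 10 forever.
  14/(1−β) ≥ 28 + 10β/(1−β) ⇒ β ≥ 14/18 = 7/9.
State A: cooperation gives 26 each period; deviation gives 33 once then 11 forever.
  β ≥ 7/22.
Both must hold, so the binding constraint is Ostria's: β ≥ 7/9.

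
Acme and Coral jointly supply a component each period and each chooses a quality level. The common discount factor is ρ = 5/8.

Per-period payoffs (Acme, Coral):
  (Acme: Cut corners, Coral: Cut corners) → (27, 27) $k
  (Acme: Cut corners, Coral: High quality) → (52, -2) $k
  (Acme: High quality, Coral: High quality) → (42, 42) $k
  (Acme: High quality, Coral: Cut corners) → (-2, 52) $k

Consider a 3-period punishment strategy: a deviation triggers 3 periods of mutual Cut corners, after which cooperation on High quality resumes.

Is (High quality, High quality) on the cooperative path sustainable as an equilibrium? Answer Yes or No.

Yes

A one-shot deviation gives 52 now, then 27 for 3 periods, then back to 42.
Gain from deviating: (52−42) today; loss: (42−27) in each of the next 3 periods.
No-deviation condition: (42−27)(ρ+…+ρ^3) ≥ 52−42, i.e. ρ+…+ρ^3 ≥ 2/3.
At ρ = 5/8: ρ+…+ρ^3 = 1.2598 ≥ 0.6667.
So cooperation is sustainable.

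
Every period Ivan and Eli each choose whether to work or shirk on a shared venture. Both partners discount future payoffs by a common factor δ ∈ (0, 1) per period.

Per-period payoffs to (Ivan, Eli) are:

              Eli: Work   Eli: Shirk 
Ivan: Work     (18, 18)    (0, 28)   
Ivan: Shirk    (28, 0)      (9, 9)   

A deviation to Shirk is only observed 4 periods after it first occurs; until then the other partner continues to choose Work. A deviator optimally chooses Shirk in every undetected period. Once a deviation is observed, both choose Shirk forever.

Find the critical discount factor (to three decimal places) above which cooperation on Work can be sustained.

A deviator earns 28 for 4 periods, then 9 forever; cooperating earns 18 forever. Multiplying the IC by (1−δ):
18 ≥ 28(1−δ^4) + 9δ^4, so 19·δ^4 ≥ 10 and δ^4 ≥ 10/19.
δ ≥ (10/19)^(1/4) ≈ 0.852.

0.852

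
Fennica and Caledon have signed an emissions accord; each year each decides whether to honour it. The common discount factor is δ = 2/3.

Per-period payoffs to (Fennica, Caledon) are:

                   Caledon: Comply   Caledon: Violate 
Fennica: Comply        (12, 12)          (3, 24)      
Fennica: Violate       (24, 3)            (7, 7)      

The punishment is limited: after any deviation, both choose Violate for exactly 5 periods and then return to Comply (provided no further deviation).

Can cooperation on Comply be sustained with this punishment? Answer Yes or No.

A one-shot deviation gives 24 now, then 7 for 5 periods, then back to 12.
Gain from deviating: (24−12) today; loss: (12−7) in each of the next 5 periods.
No-deviation condition: (12−7)(δ+…+δ^5) ≥ 24−12, i.e. δ+…+δ^5 ≥ 12/5.
At δ = 2/3: δ+…+δ^5 = 1.7366 < 2.4000.
So cooperation is not sustainable.

No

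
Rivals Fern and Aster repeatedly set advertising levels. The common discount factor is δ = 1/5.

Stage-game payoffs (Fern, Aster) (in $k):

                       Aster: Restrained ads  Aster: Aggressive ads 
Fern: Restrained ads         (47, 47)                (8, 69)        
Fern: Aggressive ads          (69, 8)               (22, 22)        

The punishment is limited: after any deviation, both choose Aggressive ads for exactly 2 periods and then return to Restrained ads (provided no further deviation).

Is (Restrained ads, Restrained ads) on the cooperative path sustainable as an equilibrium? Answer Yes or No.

No

Comparing payoff streams over the 3 periods until play realigns: cooperate → 47(1+δ+…+δ^2); deviate → 69 + 22(δ+…+δ^2).
Cooperation is sustained iff (47−22)(δ+…+δ^2) ≥ 69−47.
δ+…+δ^2 = 1/5·(1−(1/5)^2)/(1−1/5) = 0.2400, and (69−47)/(47−22) = 0.8800.
0.2400 < 0.8800, so cooperation is not sustainable.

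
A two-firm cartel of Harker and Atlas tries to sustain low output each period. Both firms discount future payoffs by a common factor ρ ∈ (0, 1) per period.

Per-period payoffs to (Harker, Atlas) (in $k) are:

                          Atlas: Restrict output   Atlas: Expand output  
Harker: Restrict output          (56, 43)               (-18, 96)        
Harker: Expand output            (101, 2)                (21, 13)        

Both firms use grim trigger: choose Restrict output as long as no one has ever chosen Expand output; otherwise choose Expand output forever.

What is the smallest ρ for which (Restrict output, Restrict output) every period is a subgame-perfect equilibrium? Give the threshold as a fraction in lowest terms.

53/83

Harker: cooperation gives 56 each period; deviation gives 101 once then 21 forever.
  56/(1−ρ) ≥ 101 + 21ρ/(1−ρ) ⇒ ρ ≥ 45/80 = 9/16.
Atlas: cooperation gives 43 each period; deviation gives 96 once then 13 forever.
  ρ ≥ 53/83.
Both must hold, so the binding constraint is Atlas's: ρ ≥ 53/83.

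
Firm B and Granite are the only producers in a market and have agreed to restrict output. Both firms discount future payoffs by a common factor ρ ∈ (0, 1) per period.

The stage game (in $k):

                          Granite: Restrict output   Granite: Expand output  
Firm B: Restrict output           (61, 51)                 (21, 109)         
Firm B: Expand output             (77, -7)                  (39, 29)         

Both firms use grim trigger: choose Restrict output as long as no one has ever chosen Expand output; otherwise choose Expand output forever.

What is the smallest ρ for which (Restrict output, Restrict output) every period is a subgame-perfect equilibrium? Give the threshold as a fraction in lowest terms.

Firm B's threshold: (77−61)/(77−39) = 8/19.
Granite's threshold: (109−51)/(109−29) = 29/40.
8/19 < 29/40, so Granite binds and ρ* = 29/40.

29/40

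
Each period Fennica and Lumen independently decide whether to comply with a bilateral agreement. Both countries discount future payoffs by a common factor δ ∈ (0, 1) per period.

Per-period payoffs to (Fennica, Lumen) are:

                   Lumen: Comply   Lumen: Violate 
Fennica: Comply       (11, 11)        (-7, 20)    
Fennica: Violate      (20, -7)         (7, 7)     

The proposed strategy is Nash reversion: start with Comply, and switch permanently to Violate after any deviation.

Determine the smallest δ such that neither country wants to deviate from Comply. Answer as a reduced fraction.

9/13

One-period gain from deviating is 20 − 11 = 9. The loss is 11 − 7 = 4 in every subsequent period, with present value 4·δ/(1−δ).
Deviation is unprofitable when 4·δ/(1−δ) ≥ 9, i.e. δ/(1−δ) ≥ 9/4.
Equivalently δ ≥ 9/(9+4) = 9/13.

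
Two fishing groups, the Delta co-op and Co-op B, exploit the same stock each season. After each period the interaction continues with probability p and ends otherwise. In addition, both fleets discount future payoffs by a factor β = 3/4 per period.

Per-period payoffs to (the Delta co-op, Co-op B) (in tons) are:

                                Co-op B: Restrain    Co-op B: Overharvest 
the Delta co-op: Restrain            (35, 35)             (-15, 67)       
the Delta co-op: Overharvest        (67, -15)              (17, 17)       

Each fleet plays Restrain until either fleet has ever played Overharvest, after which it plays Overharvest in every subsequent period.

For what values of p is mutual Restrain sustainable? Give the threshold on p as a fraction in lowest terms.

With continuation probability p and discount β, the effective per-period discount factor is βp.
Grim-trigger IC: βp ≥ (67−35)/(67−17) = 16/25.
So p ≥ (16/25)/(3/4) = 64/75.

64/75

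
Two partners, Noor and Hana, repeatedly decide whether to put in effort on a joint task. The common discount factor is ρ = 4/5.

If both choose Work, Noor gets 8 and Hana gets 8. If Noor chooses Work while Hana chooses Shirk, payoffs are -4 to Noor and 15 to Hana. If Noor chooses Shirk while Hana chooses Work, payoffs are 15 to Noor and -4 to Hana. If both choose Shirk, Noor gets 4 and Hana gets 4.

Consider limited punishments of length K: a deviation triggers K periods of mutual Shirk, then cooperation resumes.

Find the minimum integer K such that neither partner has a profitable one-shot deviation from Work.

3

Need Σ_{k=1}^{K} ρ^k ≥ (15−8)/(8−4) = 1.7500 at ρ = 4/5.
At K = 2 the sum is 1.4400 < 1.7500; at K = 3 it is 1.9520 ≥ 1.7500.
So the minimum punishment length is K = 3.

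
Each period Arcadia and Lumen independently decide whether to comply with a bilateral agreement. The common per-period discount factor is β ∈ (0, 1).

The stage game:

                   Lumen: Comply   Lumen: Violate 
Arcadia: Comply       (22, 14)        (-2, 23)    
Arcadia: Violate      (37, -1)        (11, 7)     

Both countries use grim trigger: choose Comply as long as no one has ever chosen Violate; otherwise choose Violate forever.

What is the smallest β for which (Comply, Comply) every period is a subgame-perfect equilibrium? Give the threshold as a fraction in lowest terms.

15/26

Arcadia's threshold: (37−22)/(37−11) = 15/26.
Lumen's threshold: (23−14)/(23−7) = 9/16.
15/26 > 9/16, so Arcadia binds and β* = 15/26.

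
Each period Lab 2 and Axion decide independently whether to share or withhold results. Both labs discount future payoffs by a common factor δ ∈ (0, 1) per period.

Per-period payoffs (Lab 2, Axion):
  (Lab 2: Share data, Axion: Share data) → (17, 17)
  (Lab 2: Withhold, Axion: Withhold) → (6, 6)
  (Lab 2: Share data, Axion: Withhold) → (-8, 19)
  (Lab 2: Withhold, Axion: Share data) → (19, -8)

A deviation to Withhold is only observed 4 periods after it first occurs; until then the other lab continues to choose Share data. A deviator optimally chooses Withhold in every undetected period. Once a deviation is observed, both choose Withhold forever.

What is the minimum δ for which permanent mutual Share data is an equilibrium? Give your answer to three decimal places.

0.626

Deviating for the 4 undetected periods gains 19−17 = 2 per period over cooperation, then loses 17−6 = 11 per period forever once punishment starts.
Gain: 2(1 + δ + … + δ^3); loss: 11·δ^4/(1−δ).
No profitable deviation ⇔ 2(1−δ^4) ≤ 11·δ^4, i.e. δ^4 ≥ 2/(2+11) = 2/13.
Hence δ ≥ (2/13)^(1/4) ≈ 0.626.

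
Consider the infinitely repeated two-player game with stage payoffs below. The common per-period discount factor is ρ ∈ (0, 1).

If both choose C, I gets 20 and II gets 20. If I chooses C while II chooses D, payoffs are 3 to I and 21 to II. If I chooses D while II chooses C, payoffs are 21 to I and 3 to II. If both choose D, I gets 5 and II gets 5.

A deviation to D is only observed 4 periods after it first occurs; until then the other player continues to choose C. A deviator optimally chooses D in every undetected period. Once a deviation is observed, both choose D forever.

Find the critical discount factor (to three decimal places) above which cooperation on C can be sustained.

A deviator earns 21 for 4 periods, then 5 forever; cooperating earns 20 forever. Multiplying the IC by (1−ρ):
20 ≥ 21(1−ρ^4) + 5ρ^4, so 16·ρ^4 ≥ 1 and ρ^4 ≥ 1/16.
ρ ≥ (1/16)^(1/4) ≈ 0.500.

0.500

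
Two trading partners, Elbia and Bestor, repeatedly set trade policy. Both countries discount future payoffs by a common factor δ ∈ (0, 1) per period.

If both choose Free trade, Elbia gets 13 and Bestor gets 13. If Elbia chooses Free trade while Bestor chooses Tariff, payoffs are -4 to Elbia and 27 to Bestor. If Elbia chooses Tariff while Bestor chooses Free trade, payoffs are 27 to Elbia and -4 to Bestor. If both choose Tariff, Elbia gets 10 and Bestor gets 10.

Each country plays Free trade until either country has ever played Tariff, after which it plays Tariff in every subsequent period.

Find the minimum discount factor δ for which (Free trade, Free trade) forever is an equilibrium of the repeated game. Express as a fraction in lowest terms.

14/17

One-period gain from deviating is 27 − 13 = 14. The loss is 13 − 10 = 3 in every subsequent period, with present value 3·δ/(1−δ).
Deviation is unprofitable when 3·δ/(1−δ) ≥ 14, i.e. δ/(1−δ) ≥ 14/3.
Equivalently δ ≥ 14/(14+3) = 14/17.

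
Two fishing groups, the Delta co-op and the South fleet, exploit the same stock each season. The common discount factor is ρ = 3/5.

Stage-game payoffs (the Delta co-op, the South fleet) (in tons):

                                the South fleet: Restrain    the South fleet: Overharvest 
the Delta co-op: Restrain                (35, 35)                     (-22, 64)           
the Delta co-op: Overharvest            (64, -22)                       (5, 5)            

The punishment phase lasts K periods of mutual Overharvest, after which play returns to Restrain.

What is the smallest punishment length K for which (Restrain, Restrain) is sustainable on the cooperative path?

3

No profitable deviation requires (35−5)(ρ+…+ρ^K) ≥ 64−35, i.e. ρ+…+ρ^K ≥ 29/30 ≈ 0.9667.
With ρ = 3/5, the partial sums are K=1: 0.6000, K=2: 0.9600, K=3: 1.1760.
K = 3 is the first length at which the sum reaches 0.9667.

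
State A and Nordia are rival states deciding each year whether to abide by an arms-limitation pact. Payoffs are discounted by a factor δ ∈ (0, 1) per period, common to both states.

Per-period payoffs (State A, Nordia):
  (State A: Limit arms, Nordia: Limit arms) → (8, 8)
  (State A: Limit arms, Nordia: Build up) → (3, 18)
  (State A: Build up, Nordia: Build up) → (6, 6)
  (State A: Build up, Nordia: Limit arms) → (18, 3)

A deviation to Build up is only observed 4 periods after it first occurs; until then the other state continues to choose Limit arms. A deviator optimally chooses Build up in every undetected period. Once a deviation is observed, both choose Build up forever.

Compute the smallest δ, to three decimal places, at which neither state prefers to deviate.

The best deviation is to choose Build up for all 4 undetected periods, earning 18 each, then 6 forever once detected.
Deviation value: 18(1−δ^4)/(1−δ) + 6δ^4/(1−δ); cooperation value: 8/(1−δ).
IC: 8 ≥ 18(1−δ^4) + 6δ^4 = 18 − 12δ^4.
So δ^4 ≥ 10/12 = 5/6, giving δ ≥ (5/6)^(1/4) ≈ 0.955.

0.955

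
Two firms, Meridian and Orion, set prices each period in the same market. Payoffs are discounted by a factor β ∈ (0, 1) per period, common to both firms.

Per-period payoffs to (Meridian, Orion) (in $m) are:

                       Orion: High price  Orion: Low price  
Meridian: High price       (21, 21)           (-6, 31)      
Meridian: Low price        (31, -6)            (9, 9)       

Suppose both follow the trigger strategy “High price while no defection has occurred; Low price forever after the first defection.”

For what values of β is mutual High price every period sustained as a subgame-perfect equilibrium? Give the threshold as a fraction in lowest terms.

Under grim trigger the critical discount factor is (T−C)/(T−P) with T = 31, C = 21, P = 9.
β* = (31−21)/(31−9) = 10/22 = 5/11.

5/11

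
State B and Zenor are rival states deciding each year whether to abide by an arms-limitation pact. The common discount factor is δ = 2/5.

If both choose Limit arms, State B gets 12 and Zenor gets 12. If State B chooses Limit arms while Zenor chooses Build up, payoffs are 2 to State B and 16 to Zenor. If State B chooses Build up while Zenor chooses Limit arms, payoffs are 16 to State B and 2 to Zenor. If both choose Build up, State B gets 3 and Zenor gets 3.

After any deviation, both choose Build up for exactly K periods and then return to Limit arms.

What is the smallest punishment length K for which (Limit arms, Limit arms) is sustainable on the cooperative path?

2

No profitable deviation requires (12−3)(δ+…+δ^K) ≥ 16−12, i.e. δ+…+δ^K ≥ 4/9 ≈ 0.4444.
With δ = 2/5, the partial sums are K=1: 0.4000, K=2: 0.5600.
K = 2 is the first length at which the sum reaches 0.4444.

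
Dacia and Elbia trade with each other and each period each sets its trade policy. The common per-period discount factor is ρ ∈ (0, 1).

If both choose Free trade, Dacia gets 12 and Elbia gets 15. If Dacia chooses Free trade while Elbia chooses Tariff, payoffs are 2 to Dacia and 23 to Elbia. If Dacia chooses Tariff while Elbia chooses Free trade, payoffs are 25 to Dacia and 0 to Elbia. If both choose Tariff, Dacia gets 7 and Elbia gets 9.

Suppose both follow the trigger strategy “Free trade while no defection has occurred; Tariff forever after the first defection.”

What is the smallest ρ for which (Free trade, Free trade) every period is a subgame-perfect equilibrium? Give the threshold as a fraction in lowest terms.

Dacia's threshold: (25−12)/(25−7) = 13/18.
Elbia's threshold: (23−15)/(23−9) = 4/7.
13/18 > 4/7, so Dacia binds and ρ* = 13/18.

13/18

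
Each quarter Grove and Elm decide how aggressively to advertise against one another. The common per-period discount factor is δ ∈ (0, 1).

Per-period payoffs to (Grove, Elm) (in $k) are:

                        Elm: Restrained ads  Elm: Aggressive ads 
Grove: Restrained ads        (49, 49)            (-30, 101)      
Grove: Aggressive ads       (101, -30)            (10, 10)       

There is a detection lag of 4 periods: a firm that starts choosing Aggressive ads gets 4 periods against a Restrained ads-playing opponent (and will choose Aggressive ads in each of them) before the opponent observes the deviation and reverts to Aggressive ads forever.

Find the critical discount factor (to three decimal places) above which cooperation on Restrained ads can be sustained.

0.869

A deviator earns 101 for 4 periods, then 10 forever; cooperating earns 49 forever. Multiplying the IC by (1−δ):
49 ≥ 101(1−δ^4) + 10δ^4, so 91·δ^4 ≥ 52 and δ^4 ≥ 4/7.
δ ≥ (4/7)^(1/4) ≈ 0.869.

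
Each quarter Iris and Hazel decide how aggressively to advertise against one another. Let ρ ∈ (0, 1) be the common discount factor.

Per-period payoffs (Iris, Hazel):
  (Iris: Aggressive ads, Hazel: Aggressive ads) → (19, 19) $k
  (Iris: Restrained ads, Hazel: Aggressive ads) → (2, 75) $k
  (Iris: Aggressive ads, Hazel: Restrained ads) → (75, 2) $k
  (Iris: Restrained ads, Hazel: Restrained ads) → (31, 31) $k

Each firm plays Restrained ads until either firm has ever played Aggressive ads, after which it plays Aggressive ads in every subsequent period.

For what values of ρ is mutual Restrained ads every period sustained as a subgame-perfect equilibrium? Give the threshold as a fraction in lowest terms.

31/(1−ρ) ≥ 75 + 19ρ/(1−ρ)
31 ≥ 75 − 56ρ
ρ ≥ 44/56 = 11/14.

11/14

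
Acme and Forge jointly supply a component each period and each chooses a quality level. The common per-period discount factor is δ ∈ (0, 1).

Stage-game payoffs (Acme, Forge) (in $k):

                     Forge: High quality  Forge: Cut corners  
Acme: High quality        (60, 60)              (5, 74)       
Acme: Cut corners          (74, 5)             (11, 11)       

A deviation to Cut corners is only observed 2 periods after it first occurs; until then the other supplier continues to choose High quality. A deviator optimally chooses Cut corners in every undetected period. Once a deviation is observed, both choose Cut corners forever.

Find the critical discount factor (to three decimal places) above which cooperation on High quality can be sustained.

0.471

The best deviation is to choose Cut corners for all 2 undetected periods, earning 74 each, then 11 forever once detected.
Deviation value: 74(1−δ^2)/(1−δ) + 11δ^2/(1−δ); cooperation value: 60/(1−δ).
IC: 60 ≥ 74(1−δ^2) + 11δ^2 = 74 − 63δ^2.
So δ^2 ≥ 14/63 = 2/9, giving δ ≥ (2/9)^(1/2) ≈ 0.471.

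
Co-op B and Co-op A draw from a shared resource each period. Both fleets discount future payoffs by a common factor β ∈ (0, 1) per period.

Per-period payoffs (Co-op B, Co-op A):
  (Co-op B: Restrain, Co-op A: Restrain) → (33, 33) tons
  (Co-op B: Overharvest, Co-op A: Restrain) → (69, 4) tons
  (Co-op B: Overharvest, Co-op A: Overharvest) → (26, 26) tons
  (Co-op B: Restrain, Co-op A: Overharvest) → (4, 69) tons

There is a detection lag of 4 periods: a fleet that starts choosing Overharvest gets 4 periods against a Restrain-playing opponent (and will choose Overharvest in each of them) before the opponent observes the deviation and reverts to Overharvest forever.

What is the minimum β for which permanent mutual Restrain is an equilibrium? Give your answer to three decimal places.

0.957

Deviating for the 4 undetected periods gains 69−33 = 36 per period over cooperation, then loses 33−26 = 7 per period forever once punishment starts.
Gain: 36(1 + β + … + β^3); loss: 7·β^4/(1−β).
No profitable deviation ⇔ 36(1−β^4) ≤ 7·β^4, i.e. β^4 ≥ 36/(36+7) = 36/43.
Hence β ≥ (36/43)^(1/4) ≈ 0.957.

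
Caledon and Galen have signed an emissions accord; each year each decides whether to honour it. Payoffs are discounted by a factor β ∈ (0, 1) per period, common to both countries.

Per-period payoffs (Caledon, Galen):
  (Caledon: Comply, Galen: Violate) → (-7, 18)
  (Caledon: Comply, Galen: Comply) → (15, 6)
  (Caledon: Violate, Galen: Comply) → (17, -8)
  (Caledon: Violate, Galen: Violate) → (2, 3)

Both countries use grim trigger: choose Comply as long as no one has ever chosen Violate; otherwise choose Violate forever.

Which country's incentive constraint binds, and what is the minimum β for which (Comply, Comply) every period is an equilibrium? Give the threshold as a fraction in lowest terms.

Galen; β ≥ 4/5

Caledon's threshold: (17−15)/(17−2) = 2/15.
Galen's threshold: (18−6)/(18−3) = 4/5.
2/15 < 4/5, so Galen binds and β* = 4/5.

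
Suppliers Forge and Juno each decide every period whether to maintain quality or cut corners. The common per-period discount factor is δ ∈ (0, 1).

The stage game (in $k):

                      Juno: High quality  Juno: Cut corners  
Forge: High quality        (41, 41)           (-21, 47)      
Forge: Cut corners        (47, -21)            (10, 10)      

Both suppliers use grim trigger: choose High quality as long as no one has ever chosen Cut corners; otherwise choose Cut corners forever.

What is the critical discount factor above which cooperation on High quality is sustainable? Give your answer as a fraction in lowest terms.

6/37

Cooperation forever yields 41 each period: 41/(1−δ).
Deviating yields 47 once, then 10 forever: 47 + 10δ/(1−δ).
No profitable deviation requires 41/(1−δ) ≥ 47 + 10δ/(1−δ).
Multiplying by (1−δ): 41 ≥ 47(1−δ) + 10δ = 47 − 37δ.
So 37δ ≥ 6, i.e. δ ≥ 6/37.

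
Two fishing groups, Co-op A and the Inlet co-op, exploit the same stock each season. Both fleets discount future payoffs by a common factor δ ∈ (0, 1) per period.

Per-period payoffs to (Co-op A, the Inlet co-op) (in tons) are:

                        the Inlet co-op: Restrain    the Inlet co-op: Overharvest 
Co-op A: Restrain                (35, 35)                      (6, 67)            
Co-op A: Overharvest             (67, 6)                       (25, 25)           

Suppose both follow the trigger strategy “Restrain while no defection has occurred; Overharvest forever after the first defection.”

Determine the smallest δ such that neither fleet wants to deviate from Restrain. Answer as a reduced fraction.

16/21

35/(1−δ) ≥ 67 + 25δ/(1−δ)
35 ≥ 67 − 42δ
δ ≥ 32/42 = 16/21.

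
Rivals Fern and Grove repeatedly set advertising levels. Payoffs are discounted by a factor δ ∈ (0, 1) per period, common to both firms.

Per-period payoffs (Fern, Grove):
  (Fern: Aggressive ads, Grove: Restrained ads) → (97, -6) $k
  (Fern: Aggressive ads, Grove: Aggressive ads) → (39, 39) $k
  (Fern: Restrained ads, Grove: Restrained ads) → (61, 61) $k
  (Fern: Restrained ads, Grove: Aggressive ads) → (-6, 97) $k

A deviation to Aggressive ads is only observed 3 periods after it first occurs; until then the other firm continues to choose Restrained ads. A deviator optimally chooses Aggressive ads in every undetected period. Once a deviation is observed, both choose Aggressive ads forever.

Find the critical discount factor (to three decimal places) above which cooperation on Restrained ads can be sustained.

0.853

A deviator earns 97 for 3 periods, then 39 forever; cooperating earns 61 forever. Multiplying the IC by (1−δ):
61 ≥ 97(1−δ^3) + 39δ^3, so 58·δ^3 ≥ 36 and δ^3 ≥ 18/29.
δ ≥ (18/29)^(1/3) ≈ 0.853.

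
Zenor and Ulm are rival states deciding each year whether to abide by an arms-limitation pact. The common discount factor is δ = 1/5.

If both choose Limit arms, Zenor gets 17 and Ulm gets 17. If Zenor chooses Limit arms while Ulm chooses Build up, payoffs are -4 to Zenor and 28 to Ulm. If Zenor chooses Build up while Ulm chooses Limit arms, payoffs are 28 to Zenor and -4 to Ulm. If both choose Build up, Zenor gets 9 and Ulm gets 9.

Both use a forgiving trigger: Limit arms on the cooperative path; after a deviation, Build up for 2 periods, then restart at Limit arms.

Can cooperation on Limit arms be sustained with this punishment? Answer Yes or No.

No

Comparing payoff streams over the 3 periods until play realigns: cooperate → 17(1+δ+…+δ^2); deviate → 28 + 9(δ+…+δ^2).
Cooperation is sustained iff (17−9)(δ+…+δ^2) ≥ 28−17.
δ+…+δ^2 = 1/5·(1−(1/5)^2)/(1−1/5) = 0.2400, and (28−17)/(17−9) = 1.3750.
0.2400 < 1.3750, so cooperation is not sustainable.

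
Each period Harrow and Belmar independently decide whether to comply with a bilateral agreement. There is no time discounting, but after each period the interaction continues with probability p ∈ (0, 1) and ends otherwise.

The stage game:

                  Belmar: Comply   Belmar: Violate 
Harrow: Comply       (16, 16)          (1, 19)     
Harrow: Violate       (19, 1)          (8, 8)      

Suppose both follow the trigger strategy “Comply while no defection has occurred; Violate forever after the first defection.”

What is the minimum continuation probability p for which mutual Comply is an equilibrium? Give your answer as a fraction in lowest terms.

Expected cooperation value is 16 + p·16 + p²·16 + … = 16/(1−p); deviation gives 19 + p·8/(1−p).
16 ≥ 19(1−p) + 8p ⇒ 11p ≥ 3 ⇒ p ≥ 3/11.

3/11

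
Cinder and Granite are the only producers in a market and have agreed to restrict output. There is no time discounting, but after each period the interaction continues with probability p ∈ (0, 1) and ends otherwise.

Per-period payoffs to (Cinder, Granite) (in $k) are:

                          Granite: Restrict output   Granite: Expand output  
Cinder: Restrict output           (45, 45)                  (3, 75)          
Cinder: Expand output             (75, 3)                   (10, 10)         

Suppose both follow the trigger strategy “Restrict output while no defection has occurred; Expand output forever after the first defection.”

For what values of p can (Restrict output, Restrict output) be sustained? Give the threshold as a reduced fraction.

With no time discounting, the continuation probability p plays the role of the discount factor.
Grim-trigger IC: 45/(1−p) ≥ 75 + 10p/(1−p) ⇒ p ≥ (75−45)/(75−10) = 6/13.

6/13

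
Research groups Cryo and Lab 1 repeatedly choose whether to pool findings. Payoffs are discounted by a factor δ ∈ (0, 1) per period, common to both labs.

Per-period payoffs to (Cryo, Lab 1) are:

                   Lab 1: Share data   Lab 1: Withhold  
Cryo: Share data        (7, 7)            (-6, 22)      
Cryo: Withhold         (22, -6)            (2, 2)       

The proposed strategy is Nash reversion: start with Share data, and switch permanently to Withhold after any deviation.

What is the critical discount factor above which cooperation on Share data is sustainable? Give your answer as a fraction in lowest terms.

3/4

Under grim trigger the critical discount factor is (T−C)/(T−P) with T = 22, C = 7, P = 2.
δ* = (22−7)/(22−2) = 15/20 = 3/4.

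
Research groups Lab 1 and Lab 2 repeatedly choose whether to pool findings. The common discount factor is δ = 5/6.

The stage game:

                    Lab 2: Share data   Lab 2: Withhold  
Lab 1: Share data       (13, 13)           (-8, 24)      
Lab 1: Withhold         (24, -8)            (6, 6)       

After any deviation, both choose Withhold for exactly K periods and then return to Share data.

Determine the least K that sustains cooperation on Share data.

Need Σ_{k=1}^{K} δ^k ≥ (24−13)/(13−6) = 1.5714 at δ = 5/6.
At K = 2 the sum is 1.5278 < 1.5714; at K = 3 it is 2.1065 ≥ 1.5714.
So the minimum punishment length is K = 3.

3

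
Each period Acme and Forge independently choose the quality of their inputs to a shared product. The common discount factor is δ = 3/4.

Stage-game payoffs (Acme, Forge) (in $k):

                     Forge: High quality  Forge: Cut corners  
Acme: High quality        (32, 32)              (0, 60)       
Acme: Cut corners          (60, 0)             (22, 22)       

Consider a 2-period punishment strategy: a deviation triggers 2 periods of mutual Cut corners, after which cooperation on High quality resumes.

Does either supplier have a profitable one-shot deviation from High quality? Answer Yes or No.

Yes

Comparing payoff streams over the 3 periods until play realigns: cooperate → 32(1+δ+…+δ^2); deviate → 60 + 22(δ+…+δ^2).
Cooperation is sustained iff (32−22)(δ+…+δ^2) ≥ 60−32.
δ+…+δ^2 = 3/4·(1−(3/4)^2)/(1−3/4) = 1.3125, and (60−32)/(32−22) = 2.8000.
1.3125 < 2.8000, so cooperation is not sustainable.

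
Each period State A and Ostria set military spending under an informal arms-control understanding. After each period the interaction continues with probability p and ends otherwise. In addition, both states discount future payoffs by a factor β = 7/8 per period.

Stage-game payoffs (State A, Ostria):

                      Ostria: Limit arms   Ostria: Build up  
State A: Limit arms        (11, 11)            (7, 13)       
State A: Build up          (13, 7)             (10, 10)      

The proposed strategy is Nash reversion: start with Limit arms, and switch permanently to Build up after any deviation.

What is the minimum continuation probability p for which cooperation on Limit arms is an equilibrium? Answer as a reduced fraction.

16/21

Expected continuation weight on next period's payoff is β·p = 7/8·p, which plays the role of the discount factor.
Cooperation requires 7/8·p ≥ (13−11)/(13−10) = 2/3, hence p ≥ 16/21.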